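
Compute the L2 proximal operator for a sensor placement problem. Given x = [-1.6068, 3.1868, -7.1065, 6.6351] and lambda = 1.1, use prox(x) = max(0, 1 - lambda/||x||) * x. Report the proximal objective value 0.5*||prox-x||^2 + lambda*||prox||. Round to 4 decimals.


Step 1: Compute ||x||.
||x|| = 10.3569
Step 2: Compute scaling factor.
scale = max(0, 1 - 1.1/10.3569) = 0.8938
Step 3: prox(x) = [-1.4361, 2.8483, -6.3517, 5.9304]
||prox(x)|| = 9.2569
Step 4: Proximal objective.
0.5*||prox-x||^2 = 0.605
lambda*||prox|| = 10.1826
Total = 10.7875


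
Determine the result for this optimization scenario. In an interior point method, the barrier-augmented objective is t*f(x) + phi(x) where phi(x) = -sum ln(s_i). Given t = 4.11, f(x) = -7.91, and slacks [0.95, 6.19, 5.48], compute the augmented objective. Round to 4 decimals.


Step 1: Compute log-barrier.
ln values: [-0.0513, 1.8229, 1.7011]
phi = -(-0.0513 + 1.8229 + 1.7011) = -3.4727
Step 2: Compute augmented objective.
t*f(x) = 4.11*-7.91 = -32.5101
Total = -32.5101 - 3.4727 = -35.9828


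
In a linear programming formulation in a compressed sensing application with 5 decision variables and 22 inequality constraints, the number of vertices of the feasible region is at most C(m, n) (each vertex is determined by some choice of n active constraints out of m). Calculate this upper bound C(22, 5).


Each vertex corresponds to some choice of n active constraints out of m, so the number of vertices is at most C(m, n) = m! / (n!(m-n)!).
m = 22, n = 5
Numerator: 22 * 21 * 20 * 19 * 18
Denominator: 5! = 120
C(22, 5) = 26334


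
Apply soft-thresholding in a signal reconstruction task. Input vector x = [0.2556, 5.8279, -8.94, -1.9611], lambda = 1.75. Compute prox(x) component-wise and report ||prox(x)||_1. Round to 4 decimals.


Soft-thresholding with lambda = 1.75:
prox(0.2556) = sign(0.2556)*max(|0.2556| - 1.75, 0) = 0.0
prox(5.8279) = sign(5.8279)*max(|5.8279| - 1.75, 0) = 4.0779
prox(-8.94) = sign(-8.94)*max(|-8.94| - 1.75, 0) = -7.19
prox(-1.9611) = sign(-1.9611)*max(|-1.9611| - 1.75, 0) = -0.2111
prox(x) = [0.0, 4.0779, -7.19, -0.2111]
||prox(x)||_1 = 0.0 + 4.0779 + 7.19 + 0.2111 = 11.479


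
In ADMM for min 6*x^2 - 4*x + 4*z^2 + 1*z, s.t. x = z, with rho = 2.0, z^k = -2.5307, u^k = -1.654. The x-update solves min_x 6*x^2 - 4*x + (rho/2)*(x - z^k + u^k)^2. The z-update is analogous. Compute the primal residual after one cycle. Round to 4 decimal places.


ADMM iteration with rho = 2.0, z^k = -2.5307, u^k = -1.654
Step 1: x-update.
Minimize 6*x^2 - 4*x + (2.0/2)*(x + 2.5307 - 1.654)^2
FOC: (2*6 + 2.0)*x = 4 + 2.0*(-2.5307 + 1.654)
x^{k+1} = 0.1605
Step 2: z-update.
Minimize 4*z^2 + 1*z + (2.0/2)*(0.1605 - z - 1.654)^2
FOC: (2*4 + 2.0)*z = -1 + 2.0*(0.1605 - 1.654)
z^{k+1} = -0.3987
Step 3: u-update.
u^{k+1} = -1.654 + 0.1605 + 0.3987 = -1.0948
Step 4: Primal residual = |0.1605 + 0.3987| = 0.5592


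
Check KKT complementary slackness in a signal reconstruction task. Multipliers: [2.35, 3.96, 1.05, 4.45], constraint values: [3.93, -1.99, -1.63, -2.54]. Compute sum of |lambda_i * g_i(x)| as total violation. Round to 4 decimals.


KKT complementary slackness check:
lambda_1 * g_1 = 2.35 * 3.93 = 9.2355
lambda_2 * g_2 = 3.96 * -1.99 = -7.8804
lambda_3 * g_3 = 1.05 * -1.63 = -1.7115
lambda_4 * g_4 = 4.45 * -2.54 = -11.303
Total violation = 9.2355 + 7.8804 + 1.7115 + 11.303 = 30.1304


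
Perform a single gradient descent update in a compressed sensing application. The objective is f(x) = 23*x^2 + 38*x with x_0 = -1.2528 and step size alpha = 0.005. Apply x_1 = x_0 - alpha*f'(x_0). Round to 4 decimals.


We compute the gradient at x_0 and apply the update.
f'(x) = 46*x + 38
f'(-1.2528) = 46*-1.2528 + 38 = -19.6288
x_1 = -1.2528 - 0.005*-19.6288 = -1.1547


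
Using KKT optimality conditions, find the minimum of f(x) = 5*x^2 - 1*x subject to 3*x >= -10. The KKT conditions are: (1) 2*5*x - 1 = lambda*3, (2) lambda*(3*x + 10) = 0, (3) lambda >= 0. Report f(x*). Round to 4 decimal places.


Step 1: Try lambda = 0 (constraint inactive).
Stationarity: 2*5*x - 1 = 0
x* = 1/(2*5) = 0.1
Check constraint: 3*0.1 = 0.3 >= -10 -- satisfied.
Step 2: Compute optimal value.
f(x*) = 5*0.1^2 - 1*0.1 = -0.05


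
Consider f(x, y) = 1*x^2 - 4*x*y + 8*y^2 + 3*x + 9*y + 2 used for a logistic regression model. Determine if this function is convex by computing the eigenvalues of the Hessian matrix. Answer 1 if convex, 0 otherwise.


The Hessian of f(x,y) = 1*x^2 - 4*x*y + 8*y^2 + 3*x + 9*y + 2 is:
H = [[2, -4], [-4, 16]]
Trace = 2 + 16 = 18
Determinant = 2*16 - (-4)^2 = 16
Discriminant = (18)^2 - 4*16 = 260.0
Eigenvalues: lambda_1 = 0.9377, lambda_2 = 17.0623
The function is convex.

1


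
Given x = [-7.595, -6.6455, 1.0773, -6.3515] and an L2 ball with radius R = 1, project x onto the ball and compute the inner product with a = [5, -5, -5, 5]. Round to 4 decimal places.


Step 1: Compute ||x|| (intermediates to 6 decimals).
||x|| = sqrt((-7.595)^2 + (-6.6455)^2 + 1.0773^2 + (-6.3515)^2) = 11.972837
Step 2: Project.
Since ||x|| > R, scale = R/||x|| = 1/11.972837 = 0.083522, proj(x) = scale * x
proj(x) = [-0.63435, -0.555045, 0.089978, -0.53049]
Step 3: Dot product.
a^T * proj(x) = 5*(-0.63435) - 5*(-0.555045) - 5*0.089978 + 5*(-0.53049) = -3.4989


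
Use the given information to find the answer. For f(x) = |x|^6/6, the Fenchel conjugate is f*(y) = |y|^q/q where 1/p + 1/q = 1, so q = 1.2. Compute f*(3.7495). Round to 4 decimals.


The conjugate exponent q satisfies 1/p + 1/q = 1.
p = 6, so q = 6/(6 - 1) = 1.2
|y|^q = 3.7495^1.2 = 4.8839
f*(3.7495) = 4.8839 / 1.2 = 4.0699


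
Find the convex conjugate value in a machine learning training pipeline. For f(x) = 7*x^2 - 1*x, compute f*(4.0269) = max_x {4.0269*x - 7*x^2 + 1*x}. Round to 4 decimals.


f*(y) = sup_x {y*x - a*x^2 - b*x} = sup_x {(y-b)*x - a*x^2}
FOC: (y - b) - 2a*x = 0 => x* = (y - b)/(2a)
x* = (4.0269 + 1)/(2*7) = 0.3591
f*(4.0269) = (y-b)^2/(4a) = (4.0269 + 1)^2/(4*7)
= 25.2697/28 = 0.9025


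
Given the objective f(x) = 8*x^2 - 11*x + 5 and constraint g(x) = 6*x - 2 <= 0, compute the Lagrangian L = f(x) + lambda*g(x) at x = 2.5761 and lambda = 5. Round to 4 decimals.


Step 1: Evaluate f(x).
f(2.5761) = 8*2.5761^2 - 11*2.5761 + 5 = 29.7532
Step 2: Evaluate g(x).
g(2.5761) = 6*2.5761 - 2 = 13.4566
Step 3: Compute Lagrangian.
L = 29.7532 + 5*13.4566 = 97.0362


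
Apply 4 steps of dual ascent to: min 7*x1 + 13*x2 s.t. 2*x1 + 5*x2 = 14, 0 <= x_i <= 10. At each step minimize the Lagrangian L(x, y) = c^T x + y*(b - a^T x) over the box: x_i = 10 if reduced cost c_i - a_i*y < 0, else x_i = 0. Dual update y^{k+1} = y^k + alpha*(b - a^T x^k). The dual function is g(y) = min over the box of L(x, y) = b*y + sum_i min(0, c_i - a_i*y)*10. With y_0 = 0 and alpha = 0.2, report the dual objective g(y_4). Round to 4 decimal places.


Dual ascent for LP: min 7*x1 + 13*x2, 2*x1 + 5*x2 = 14, 0 <= x_i <= 10
Step 1: y^k = 0.0, reduced costs: (7.0, 13.0)
  x^k = (0.0, 0.0), subgradient = b - a^T x = 14.0
  y^{k+1} = 0.0 + 0.2*14.0 = 2.8
Step 2: y^k = 2.8, reduced costs: (1.4, -1.0)
  x^k = (0.0, 10.0), subgradient = b - a^T x = -36.0
  y^{k+1} = 2.8 + 0.2*-36.0 = -4.4
Step 3: y^k = -4.4, reduced costs: (15.8, 35.0)
  x^k = (0.0, 0.0), subgradient = b - a^T x = 14.0
  y^{k+1} = -4.4 + 0.2*14.0 = -1.6
Step 4: y^k = -1.6, reduced costs: (10.2, 21.0)
  x^k = (0.0, 0.0), subgradient = b - a^T x = 14.0
  y^{k+1} = -1.6 + 0.2*14.0 = 1.2
Dual objective at y_4 = 1.2: reduced costs (4.6, 7.0), box minimizer x = (0.0, 0.0)
g(y_4) = b*y + (c1 - a1*y)*x1 + (c2 - a2*y)*x2 = 14*1.2 + 4.6*0.0 + 7.0*0.0 = 16.8 + 0.0 + 0.0 = 16.8


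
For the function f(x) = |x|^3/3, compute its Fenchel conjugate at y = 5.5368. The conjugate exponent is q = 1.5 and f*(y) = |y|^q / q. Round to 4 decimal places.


The conjugate exponent q satisfies 1/p + 1/q = 1.
p = 3, so q = 3/(3 - 1) = 1.5
|y|^q = 5.5368^1.5 = 13.0283
f*(5.5368) = 13.0283 / 1.5 = 8.6855


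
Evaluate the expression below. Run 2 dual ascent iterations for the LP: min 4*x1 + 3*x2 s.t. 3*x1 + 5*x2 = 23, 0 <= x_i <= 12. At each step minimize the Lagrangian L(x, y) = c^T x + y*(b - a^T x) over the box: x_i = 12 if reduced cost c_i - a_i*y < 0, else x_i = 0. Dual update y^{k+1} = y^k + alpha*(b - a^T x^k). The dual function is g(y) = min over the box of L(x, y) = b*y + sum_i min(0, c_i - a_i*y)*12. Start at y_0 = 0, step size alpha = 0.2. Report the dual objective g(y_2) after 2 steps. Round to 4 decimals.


Dual ascent for LP: min 4*x1 + 3*x2, 3*x1 + 5*x2 = 23, 0 <= x_i <= 12
Step 1: y^k = 0.0, reduced costs: (4.0, 3.0)
  x^k = (0.0, 0.0), subgradient = b - a^T x = 23.0
  y^{k+1} = 0.0 + 0.2*23.0 = 4.6
Step 2: y^k = 4.6, reduced costs: (-9.8, -20.0)
  x^k = (12.0, 12.0), subgradient = b - a^T x = -73.0
  y^{k+1} = 4.6 + 0.2*-73.0 = -10.0
Dual objective at y_2 = -10.0: reduced costs (34.0, 53.0), box minimizer x = (0.0, 0.0)
g(y_2) = b*y + (c1 - a1*y)*x1 + (c2 - a2*y)*x2 = 23*(-10.0) + 34.0*0.0 + 53.0*0.0 = -230.0 + 0.0 + 0.0 = -230.0


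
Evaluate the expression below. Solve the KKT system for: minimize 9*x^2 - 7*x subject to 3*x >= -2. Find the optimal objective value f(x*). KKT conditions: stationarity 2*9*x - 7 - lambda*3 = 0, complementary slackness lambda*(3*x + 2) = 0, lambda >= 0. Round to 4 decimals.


Step 1: Try lambda = 0 (constraint inactive).
Stationarity: 2*9*x - 7 = 0
x* = 7/(2*9) = 7/18 = 0.3889 (rounded; the exact value 7/18 is used below)
Check constraint: 3*0.3889 = 1.1667 >= -2 -- satisfied.
Step 2: Compute optimal value.
f(x*) = 9*(7/18)^2 - 7*(7/18) = -1.3611


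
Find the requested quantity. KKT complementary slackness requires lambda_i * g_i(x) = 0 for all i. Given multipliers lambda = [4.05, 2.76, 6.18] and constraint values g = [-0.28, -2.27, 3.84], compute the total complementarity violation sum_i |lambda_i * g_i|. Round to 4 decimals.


KKT complementary slackness check:
lambda_1 * g_1 = 4.05 * -0.28 = -1.134
lambda_2 * g_2 = 2.76 * -2.27 = -6.2652
lambda_3 * g_3 = 6.18 * 3.84 = 23.7312
Total violation = 1.134 + 6.2652 + 23.7312 = 31.1304


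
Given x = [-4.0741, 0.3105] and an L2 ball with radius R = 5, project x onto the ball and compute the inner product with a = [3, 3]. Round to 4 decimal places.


Step 1: Compute ||x|| (intermediates to 6 decimals).
||x|| = sqrt((-4.0741)^2 + 0.3105^2) = 4.085915
Step 2: Project.
Since ||x|| <= R, proj = x (no scaling needed).
proj(x) = [-4.0741, 0.3105]
Step 3: Dot product.
a^T * proj(x) = 3*(-4.0741) + 3*0.3105 = -11.2908


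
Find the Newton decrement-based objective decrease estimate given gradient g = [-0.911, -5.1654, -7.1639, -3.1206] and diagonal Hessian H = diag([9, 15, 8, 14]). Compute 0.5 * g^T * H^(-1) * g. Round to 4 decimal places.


Step 1: H is diagonal, so H^(-1) * g = [-0.1012, -0.3444, -0.8955, -0.2229].
Step 2: g^T H^(-1) g = sum_i g_i^2 / H_ii
  = (-0.911)^2/9 + (-5.1654)^2/15 + (-7.1639)^2/8 + (-3.1206)^2/14
  = 0.0922 + 1.7788 + 6.4152 + 0.6956 = 8.9817
Step 3: Objective decrease = 0.5 * g^T H^(-1) g = 4.4909


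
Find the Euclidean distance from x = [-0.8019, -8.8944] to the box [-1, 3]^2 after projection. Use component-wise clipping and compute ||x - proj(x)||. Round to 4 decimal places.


Project each component onto [-1, 3].
clip(-0.8019) = -0.8019, clip(-8.8944) = -1.0
Projection = [-0.8019, -1.0]
Squared diffs: [0.0, 62.3216]
Distance = sqrt(62.3216) = 7.8944


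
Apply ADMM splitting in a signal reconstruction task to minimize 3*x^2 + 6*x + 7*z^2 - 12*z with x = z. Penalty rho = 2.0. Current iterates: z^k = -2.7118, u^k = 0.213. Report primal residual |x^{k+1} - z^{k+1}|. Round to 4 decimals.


ADMM iteration with rho = 2.0, z^k = -2.7118, u^k = 0.213
Step 1: x-update.
Minimize 3*x^2 + 6*x + (2.0/2)*(x + 2.7118 + 0.213)^2
FOC: (2*3 + 2.0)*x = -6 + 2.0*(-2.7118 - 0.213)
x^{k+1} = -1.4812
Step 2: z-update.
Minimize 7*z^2 - 12*z + (2.0/2)*(-1.4812 - z + 0.213)^2
FOC: (2*7 + 2.0)*z = 12 + 2.0*(-1.4812 + 0.213)
z^{k+1} = 0.5915
Step 3: u-update.
u^{k+1} = 0.213 - 1.4812 - 0.5915 = -1.8597
Step 4: Primal residual = |-1.4812 - 0.5915| = 2.0727


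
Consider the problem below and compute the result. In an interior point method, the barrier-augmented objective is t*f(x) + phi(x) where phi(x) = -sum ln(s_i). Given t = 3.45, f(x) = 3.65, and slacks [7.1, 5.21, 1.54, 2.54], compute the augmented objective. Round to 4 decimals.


Step 1: Compute log-barrier.
ln values: [1.9601, 1.6506, 0.4318, 0.9322]
phi = -(1.9601 + 1.6506 + 0.4318 + 0.9322) = -4.9746
Step 2: Compute augmented objective.
t*f(x) = 3.45*3.65 = 12.5925
Total = 12.5925 - 4.9746 = 7.6179


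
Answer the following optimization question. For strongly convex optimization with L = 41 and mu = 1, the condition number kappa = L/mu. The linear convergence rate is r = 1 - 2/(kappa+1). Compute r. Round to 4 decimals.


Step 1: Compute the condition number.
kappa = L/mu = 41/1 = 41.0
Step 2: Compute the convergence rate.
r = 1 - 2/(kappa + 1) = 1 - 2*mu/(L + mu) = (L - mu)/(L + mu) = 40/42 = 0.9524


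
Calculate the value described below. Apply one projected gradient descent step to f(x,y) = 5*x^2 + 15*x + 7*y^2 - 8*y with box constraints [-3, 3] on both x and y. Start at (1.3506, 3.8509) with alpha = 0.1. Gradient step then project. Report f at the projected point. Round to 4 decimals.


Step 1: Compute gradient at (1.3506, 3.8509).
grad_x = 2*5*1.3506 + 15 = 28.506
grad_y = 2*7*3.8509 - 8 = 45.9126
Step 2: Gradient step.
x_raw = 1.3506 - 0.1*28.506 = -1.5
y_raw = 3.8509 - 0.1*45.9126 = -0.7404
Step 3: Project onto [-3, 3].
x_proj = clip(-1.5) = -1.5
y_proj = clip(-0.7404) = -0.7404
Step 4: Evaluate f.
f(-1.5, -0.7404) = -1.4902


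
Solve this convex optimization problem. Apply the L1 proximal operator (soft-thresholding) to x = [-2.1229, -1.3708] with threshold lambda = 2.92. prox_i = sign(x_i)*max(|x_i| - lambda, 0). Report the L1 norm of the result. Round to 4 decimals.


Soft-thresholding with lambda = 2.92:
prox(-2.1229) = sign(-2.1229)*max(|-2.1229| - 2.92, 0) = 0.0
prox(-1.3708) = sign(-1.3708)*max(|-1.3708| - 2.92, 0) = 0.0
prox(x) = [0.0, 0.0]
||prox(x)||_1 = 0.0 + 0.0 = 0.0


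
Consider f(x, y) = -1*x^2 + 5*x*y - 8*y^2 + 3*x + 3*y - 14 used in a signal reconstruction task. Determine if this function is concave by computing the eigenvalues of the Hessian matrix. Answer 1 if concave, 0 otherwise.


The Hessian of f(x,y) = -1*x^2 + 5*x*y - 8*y^2 + 3*x + 3*y - 14 is:
H = [[-2, 5], [5, -16]]
Trace = -2 - 16 = -18
Determinant = -2*-16 - (5)^2 = 7
Discriminant = (-18)^2 - 4*7 = 296.0
Eigenvalues: lambda_1 = -17.6023, lambda_2 = -0.3977
The function is concave.

1


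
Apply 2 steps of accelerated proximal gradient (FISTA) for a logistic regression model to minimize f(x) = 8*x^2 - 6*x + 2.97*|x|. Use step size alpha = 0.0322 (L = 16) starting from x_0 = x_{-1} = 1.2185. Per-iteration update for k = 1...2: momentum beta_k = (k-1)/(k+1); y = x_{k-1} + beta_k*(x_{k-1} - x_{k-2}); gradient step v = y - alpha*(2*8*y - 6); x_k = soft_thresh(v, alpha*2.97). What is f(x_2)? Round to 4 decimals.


FISTA on f(x) = 8*x^2 - 6*x + 2.97*|x|
L = 16, alpha = 0.0322
Iteration 1: beta = 0.0, y = 1.2185 + 0.0*(1.2185 - 1.2185) = 1.2185
  grad(y) = 13.496, v = y - alpha*grad = 0.7839
  prox(v) = soft_thresh(0.7839, 0.0956) = 0.6883
Iteration 2: beta = 0.3333, y = 0.6883 + 0.3333*(0.6883 - 1.2185) = 0.5116
  grad(y) = 2.185, v = y - alpha*grad = 0.4412
  prox(v) = soft_thresh(0.4412, 0.0956) = 0.3456
f(x_2) = 8*0.3456^2 - 6*0.3456 + 2.97*|0.3456| = -0.0917


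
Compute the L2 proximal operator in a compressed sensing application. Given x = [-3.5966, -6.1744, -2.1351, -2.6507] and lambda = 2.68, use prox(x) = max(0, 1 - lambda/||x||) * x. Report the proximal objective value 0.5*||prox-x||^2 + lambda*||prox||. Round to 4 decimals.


Step 1: Compute ||x||.
||x|| = 7.9148
Step 2: Compute scaling factor.
scale = max(0, 1 - 2.68/7.9148) = 0.6614
Step 3: prox(x) = [-2.3788, -4.0837, -1.4121, -1.7532]
||prox(x)|| = 5.2348
Step 4: Proximal objective.
0.5*||prox-x||^2 = 3.5912
lambda*||prox|| = 14.0293
Total = 17.6204


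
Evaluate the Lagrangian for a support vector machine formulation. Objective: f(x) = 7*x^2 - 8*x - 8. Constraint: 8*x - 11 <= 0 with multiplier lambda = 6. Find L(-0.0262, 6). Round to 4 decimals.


Step 1: Evaluate f(x).
f(-0.0262) = 7*(-0.0262)^2 - 8*(-0.0262) - 8 = -7.7856
Step 2: Evaluate g(x).
g(-0.0262) = 8*-0.0262 - 11 = -11.2096
Step 3: Compute Lagrangian.
L = -7.7856 + 6*-11.2096 = -75.0432


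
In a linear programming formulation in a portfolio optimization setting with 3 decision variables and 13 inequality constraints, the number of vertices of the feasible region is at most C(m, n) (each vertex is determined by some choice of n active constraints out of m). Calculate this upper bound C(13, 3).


Each vertex corresponds to some choice of n active constraints out of m, so the number of vertices is at most C(m, n) = m! / (n!(m-n)!).
m = 13, n = 3
Numerator: 13 * 12 * 11
Denominator: 3! = 6
C(13, 3) = 286


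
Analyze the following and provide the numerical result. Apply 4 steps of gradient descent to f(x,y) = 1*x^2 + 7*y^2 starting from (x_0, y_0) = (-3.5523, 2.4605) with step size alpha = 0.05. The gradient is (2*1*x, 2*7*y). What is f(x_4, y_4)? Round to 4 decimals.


Gradient descent on f(x,y) = 1*x^2 + 7*y^2.
Starting point: (-3.5523, 2.4605), alpha = 0.05
Step 1: grad_x = 2*1*-3.5523 = -7.1046, grad_y = 2*7*2.4605 = 34.447
  x_1 = -3.5523 - 0.05*-7.1046 = -3.1971
  y_1 = 2.4605 - 0.05*34.447 = 0.7382
Step 2: grad_x = 2*1*-3.1971 = -6.3941, grad_y = 2*7*0.7382 = 10.3341
  x_2 = -3.1971 - 0.05*-6.3941 = -2.8774
  y_2 = 0.7382 - 0.05*10.3341 = 0.2214
Step 3: grad_x = 2*1*-2.8774 = -5.7547, grad_y = 2*7*0.2214 = 3.1002
  x_3 = -2.8774 - 0.05*-5.7547 = -2.5896
  y_3 = 0.2214 - 0.05*3.1002 = 0.0664
Step 4: grad_x = 2*1*-2.5896 = -5.1793, grad_y = 2*7*0.0664 = 0.9301
  x_4 = -2.5896 - 0.05*-5.1793 = -2.3307
  y_4 = 0.0664 - 0.05*0.9301 = 0.0199
f(-2.3307, 0.0199) = 1*(-2.3307)^2 + 7*0.0199^2 = 5.4348


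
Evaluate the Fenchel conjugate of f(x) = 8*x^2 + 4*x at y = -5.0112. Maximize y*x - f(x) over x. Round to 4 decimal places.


f*(y) = sup_x {y*x - a*x^2 - b*x} = sup_x {(y-b)*x - a*x^2}
FOC: (y - b) - 2a*x = 0 => x* = (y - b)/(2a)
x* = (-5.0112 - 4)/(2*8) = -0.5632
f*(-5.0112) = (y-b)^2/(4a) = (-5.0112 - 4)^2/(4*8)
= 81.2017/32 = 2.5376


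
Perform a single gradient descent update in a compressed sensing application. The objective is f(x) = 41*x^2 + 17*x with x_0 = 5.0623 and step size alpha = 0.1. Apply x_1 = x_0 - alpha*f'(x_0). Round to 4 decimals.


We compute the gradient at x_0 and apply the update.
f'(x) = 82*x + 17
f'(5.0623) = 82*5.0623 + 17 = 432.1086
x_1 = 5.0623 - 0.1*432.1086 = -38.1486


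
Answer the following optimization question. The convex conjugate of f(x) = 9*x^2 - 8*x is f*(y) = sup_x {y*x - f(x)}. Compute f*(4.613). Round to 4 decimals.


f*(y) = sup_x {y*x - a*x^2 - b*x} = sup_x {(y-b)*x - a*x^2}
FOC: (y - b) - 2a*x = 0 => x* = (y - b)/(2a)
x* = (4.613 + 8)/(2*9) = 0.7007
f*(4.613) = (y-b)^2/(4a) = (4.613 + 8)^2/(4*9)
= 159.0878/36 = 4.4191


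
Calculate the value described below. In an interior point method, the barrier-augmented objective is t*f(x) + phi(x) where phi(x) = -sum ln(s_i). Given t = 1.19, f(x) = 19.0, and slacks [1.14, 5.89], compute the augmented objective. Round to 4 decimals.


Step 1: Compute log-barrier.
ln values: [0.131, 1.7733]
phi = -(0.131 + 1.7733) = -1.9043
Step 2: Compute augmented objective.
t*f(x) = 1.19*19.0 = 22.61
Total = 22.61 - 1.9043 = 20.7057


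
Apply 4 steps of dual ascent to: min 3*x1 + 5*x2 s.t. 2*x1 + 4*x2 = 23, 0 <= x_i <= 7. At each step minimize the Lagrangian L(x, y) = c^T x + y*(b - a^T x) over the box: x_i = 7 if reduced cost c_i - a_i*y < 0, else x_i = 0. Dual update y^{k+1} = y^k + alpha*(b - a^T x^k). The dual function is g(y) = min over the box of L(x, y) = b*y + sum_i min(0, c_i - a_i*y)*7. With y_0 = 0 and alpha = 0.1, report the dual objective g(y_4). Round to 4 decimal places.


Dual ascent for LP: min 3*x1 + 5*x2, 2*x1 + 4*x2 = 23, 0 <= x_i <= 7
Step 1: y^k = 0.0, reduced costs: (3.0, 5.0)
  x^k = (0.0, 0.0), subgradient = b - a^T x = 23.0
  y^{k+1} = 0.0 + 0.1*23.0 = 2.3
Step 2: y^k = 2.3, reduced costs: (-1.6, -4.2)
  x^k = (7.0, 7.0), subgradient = b - a^T x = -19.0
  y^{k+1} = 2.3 + 0.1*-19.0 = 0.4
Step 3: y^k = 0.4, reduced costs: (2.2, 3.4)
  x^k = (0.0, 0.0), subgradient = b - a^T x = 23.0
  y^{k+1} = 0.4 + 0.1*23.0 = 2.7
Step 4: y^k = 2.7, reduced costs: (-2.4, -5.8)
  x^k = (7.0, 7.0), subgradient = b - a^T x = -19.0
  y^{k+1} = 2.7 + 0.1*-19.0 = 0.8
Dual objective at y_4 = 0.8: reduced costs (1.4, 1.8), box minimizer x = (0.0, 0.0)
g(y_4) = b*y + (c1 - a1*y)*x1 + (c2 - a2*y)*x2 = 23*0.8 + 1.4*0.0 + 1.8*0.0 = 18.4 + 0.0 + 0.0 = 18.4


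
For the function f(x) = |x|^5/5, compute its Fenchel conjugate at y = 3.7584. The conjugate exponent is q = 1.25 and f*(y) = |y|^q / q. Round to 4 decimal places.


The conjugate exponent q satisfies 1/p + 1/q = 1.
p = 5, so q = 5/(5 - 1) = 1.25
|y|^q = 3.7584^1.25 = 5.233
f*(3.7584) = 5.233 / 1.25 = 4.1864


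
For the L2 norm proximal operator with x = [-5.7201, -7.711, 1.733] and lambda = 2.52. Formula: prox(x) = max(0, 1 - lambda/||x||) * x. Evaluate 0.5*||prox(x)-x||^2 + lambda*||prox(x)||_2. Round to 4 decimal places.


Step 1: Compute ||x||.
||x|| = 9.7561
Step 2: Compute scaling factor.
scale = max(0, 1 - 2.52/9.7561) = 0.7417
Step 3: prox(x) = [-4.2426, -5.7193, 1.2854]
||prox(x)|| = 7.2361
Step 4: Proximal objective.
0.5*||prox-x||^2 = 3.1752
lambda*||prox|| = 18.235
Total = 21.4103


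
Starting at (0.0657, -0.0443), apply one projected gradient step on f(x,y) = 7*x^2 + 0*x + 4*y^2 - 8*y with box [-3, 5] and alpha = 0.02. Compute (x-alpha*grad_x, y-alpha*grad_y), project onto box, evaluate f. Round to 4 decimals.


Step 1: Compute gradient at (0.0657, -0.0443).
grad_x = 2*7*0.0657 + 0 = 0.9198
grad_y = 2*4*-0.0443 - 8 = -8.3544
Step 2: Gradient step.
x_raw = 0.0657 - 0.02*0.9198 = 0.0473
y_raw = -0.0443 - 0.02*-8.3544 = 0.1228
Step 3: Project onto [-3, 5].
x_proj = clip(0.0473) = 0.0473
y_proj = clip(0.1228) = 0.1228
Step 4: Evaluate f.
f(0.0473, 0.1228) = -0.9063


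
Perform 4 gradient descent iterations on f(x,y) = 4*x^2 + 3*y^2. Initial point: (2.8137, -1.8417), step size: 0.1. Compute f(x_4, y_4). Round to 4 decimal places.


Gradient descent on f(x,y) = 4*x^2 + 3*y^2.
Starting point: (2.8137, -1.8417), alpha = 0.1
Step 1: grad_x = 2*4*2.8137 = 22.5096, grad_y = 2*3*-1.8417 = -11.0502
  x_1 = 2.8137 - 0.1*22.5096 = 0.5627
  y_1 = -1.8417 - 0.1*-11.0502 = -0.7367
Step 2: grad_x = 2*4*0.5627 = 4.5019, grad_y = 2*3*-0.7367 = -4.4201
  x_2 = 0.5627 - 0.1*4.5019 = 0.1125
  y_2 = -0.7367 - 0.1*-4.4201 = -0.2947
Step 3: grad_x = 2*4*0.1125 = 0.9004, grad_y = 2*3*-0.2947 = -1.768
  x_3 = 0.1125 - 0.1*0.9004 = 0.0225
  y_3 = -0.2947 - 0.1*-1.768 = -0.1179
Step 4: grad_x = 2*4*0.0225 = 0.1801, grad_y = 2*3*-0.1179 = -0.7072
  x_4 = 0.0225 - 0.1*0.1801 = 0.0045
  y_4 = -0.1179 - 0.1*-0.7072 = -0.0471
f(0.0045, -0.0471) = 4*0.0045^2 + 3*(-0.0471)^2 = 0.0067


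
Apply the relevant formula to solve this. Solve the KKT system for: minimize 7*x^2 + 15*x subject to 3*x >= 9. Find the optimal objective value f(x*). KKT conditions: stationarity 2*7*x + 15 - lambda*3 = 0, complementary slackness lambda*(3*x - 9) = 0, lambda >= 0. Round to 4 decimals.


Step 1: Try lambda = 0 (constraint inactive).
x_unc = -15/(2*7) = -1.0714
Check: 3*-1.0714 = -3.2142 < 9 -- violated!
Step 2: Constraint must be active: 3*x = 9
x* = 9/3 = 3.0
lambda = (2*7*3.0 + 15)/3 = 19.0
Step 3: Compute optimal value.
f(x*) = 7*3.0^2 + 15*3.0 = 108.0


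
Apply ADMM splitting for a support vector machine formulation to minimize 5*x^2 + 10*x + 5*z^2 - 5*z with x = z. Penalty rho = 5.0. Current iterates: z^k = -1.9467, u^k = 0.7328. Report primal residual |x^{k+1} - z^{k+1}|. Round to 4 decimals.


ADMM iteration with rho = 5.0, z^k = -1.9467, u^k = 0.7328
Step 1: x-update.
Minimize 5*x^2 + 10*x + (5.0/2)*(x + 1.9467 + 0.7328)^2
FOC: (2*5 + 5.0)*x = -10 + 5.0*(-1.9467 - 0.7328)
x^{k+1} = -1.5598
Step 2: z-update.
Minimize 5*z^2 - 5*z + (5.0/2)*(-1.5598 - z + 0.7328)^2
FOC: (2*5 + 5.0)*z = 5 + 5.0*(-1.5598 + 0.7328)
z^{k+1} = 0.0577
Step 3: u-update.
u^{k+1} = 0.7328 - 1.5598 - 0.0577 = -0.8847
Step 4: Primal residual = |-1.5598 - 0.0577| = 1.6175


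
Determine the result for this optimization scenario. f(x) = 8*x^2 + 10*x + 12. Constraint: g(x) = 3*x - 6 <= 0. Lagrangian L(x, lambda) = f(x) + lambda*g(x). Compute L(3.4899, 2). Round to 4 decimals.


Step 1: Evaluate f(x).
f(3.4899) = 8*3.4899^2 + 10*3.4899 + 12 = 144.3342
Step 2: Evaluate g(x).
g(3.4899) = 3*3.4899 - 6 = 4.4697
Step 3: Compute Lagrangian.
L = 144.3342 + 2*4.4697 = 153.2736


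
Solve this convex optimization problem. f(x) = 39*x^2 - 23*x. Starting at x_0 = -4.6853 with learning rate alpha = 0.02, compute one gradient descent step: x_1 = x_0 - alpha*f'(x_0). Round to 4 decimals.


We compute the gradient at x_0 and apply the update.
f'(x) = 78*x - 23
f'(-4.6853) = 78*-4.6853 - 23 = -388.4534
x_1 = -4.6853 - 0.02*-388.4534 = 3.0838


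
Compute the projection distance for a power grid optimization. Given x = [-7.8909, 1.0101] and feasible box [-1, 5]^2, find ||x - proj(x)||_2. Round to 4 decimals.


Project each component onto [-1, 5].
clip(-7.8909) = -1.0, clip(1.0101) = 1.0101
Projection = [-1.0, 1.0101]
Squared diffs: [47.4845, 0.0]
Distance = sqrt(47.4845) = 6.8909


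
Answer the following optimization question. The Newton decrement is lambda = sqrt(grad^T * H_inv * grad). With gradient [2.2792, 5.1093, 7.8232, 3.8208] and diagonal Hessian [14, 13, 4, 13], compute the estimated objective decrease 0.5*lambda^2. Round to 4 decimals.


Step 1: H is diagonal, so H^(-1) * g = [0.1628, 0.393, 1.9558, 0.2939].
Step 2: g^T H^(-1) g = sum_i g_i^2 / H_ii
  = (2.2792)^2/14 + (5.1093)^2/13 + (7.8232)^2/4 + (3.8208)^2/13
  = 0.3711 + 2.0081 + 15.3006 + 1.123 = 18.8027
Step 3: Objective decrease = 0.5 * g^T H^(-1) g = 9.4014


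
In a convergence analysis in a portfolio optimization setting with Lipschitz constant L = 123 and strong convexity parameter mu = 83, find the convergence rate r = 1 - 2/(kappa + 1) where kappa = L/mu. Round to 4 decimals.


Step 1: Compute the condition number.
kappa = L/mu = 123/83 = 1.4819
Step 2: Compute the convergence rate.
r = 1 - 2/(kappa + 1) = 1 - 2*mu/(L + mu) = (L - mu)/(L + mu) = 40/206 = 0.1942


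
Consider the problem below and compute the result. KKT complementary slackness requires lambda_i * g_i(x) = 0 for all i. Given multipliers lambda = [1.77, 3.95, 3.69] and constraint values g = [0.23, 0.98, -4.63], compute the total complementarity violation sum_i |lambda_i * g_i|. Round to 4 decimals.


KKT complementary slackness check:
lambda_1 * g_1 = 1.77 * 0.23 = 0.4071
lambda_2 * g_2 = 3.95 * 0.98 = 3.871
lambda_3 * g_3 = 3.69 * -4.63 = -17.0847
Total violation = 0.4071 + 3.871 + 17.0847 = 21.3628


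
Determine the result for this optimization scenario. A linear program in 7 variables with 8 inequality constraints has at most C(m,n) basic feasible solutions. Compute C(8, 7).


Each vertex corresponds to some choice of n active constraints out of m, so the number of vertices is at most C(m, n) = m! / (n!(m-n)!).
m = 8, n = 7
Numerator: 8 * 7 * 6 * 5 * 4 * 3 * 2
Denominator: 7! = 5040
C(8, 7) = 8


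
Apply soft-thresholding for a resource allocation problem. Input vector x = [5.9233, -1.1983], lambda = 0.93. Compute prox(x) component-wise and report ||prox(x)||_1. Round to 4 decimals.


Soft-thresholding with lambda = 0.93:
prox(5.9233) = sign(5.9233)*max(|5.9233| - 0.93, 0) = 4.9933
prox(-1.1983) = sign(-1.1983)*max(|-1.1983| - 0.93, 0) = -0.2683
prox(x) = [4.9933, -0.2683]
||prox(x)||_1 = 4.9933 + 0.2683 = 5.2616


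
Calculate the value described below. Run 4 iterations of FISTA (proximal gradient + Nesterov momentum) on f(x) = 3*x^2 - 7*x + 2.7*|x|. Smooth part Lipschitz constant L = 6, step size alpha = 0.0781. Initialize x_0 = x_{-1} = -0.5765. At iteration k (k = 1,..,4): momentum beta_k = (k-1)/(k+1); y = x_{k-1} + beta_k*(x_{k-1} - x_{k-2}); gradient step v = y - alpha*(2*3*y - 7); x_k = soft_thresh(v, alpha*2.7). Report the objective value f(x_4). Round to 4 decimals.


FISTA on f(x) = 3*x^2 - 7*x + 2.7*|x|
L = 6, alpha = 0.0781
Iteration 1: beta = 0.0, y = -0.5765 + 0.0*(-0.5765 + 0.5765) = -0.5765
  grad(y) = -10.459, v = y - alpha*grad = 0.2403
  prox(v) = soft_thresh(0.2403, 0.2109) = 0.0295
Iteration 2: beta = 0.3333, y = 0.0295 + 0.3333*(0.0295 + 0.5765) = 0.2315
  grad(y) = -5.6112, v = y - alpha*grad = 0.6697
  prox(v) = soft_thresh(0.6697, 0.2109) = 0.4588
Iteration 3: beta = 0.5, y = 0.4588 + 0.5*(0.4588 - 0.0295) = 0.6735
  grad(y) = -2.9589, v = y - alpha*grad = 0.9046
  prox(v) = soft_thresh(0.9046, 0.2109) = 0.6937
Iteration 4: beta = 0.6, y = 0.6937 + 0.6*(0.6937 - 0.4588) = 0.8347
  grad(y) = -1.992, v = y - alpha*grad = 0.9902
  prox(v) = soft_thresh(0.9902, 0.2109) = 0.7794
f(x_4) = 3*0.7794^2 - 7*0.7794 + 2.7*|0.7794| = -1.529


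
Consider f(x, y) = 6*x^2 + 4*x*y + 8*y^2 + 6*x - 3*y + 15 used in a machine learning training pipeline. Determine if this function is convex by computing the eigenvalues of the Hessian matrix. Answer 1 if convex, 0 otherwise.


The Hessian of f(x,y) = 6*x^2 + 4*x*y + 8*y^2 + 6*x - 3*y + 15 is:
H = [[12, 4], [4, 16]]
Trace = 12 + 16 = 28
Determinant = 12*16 - (4)^2 = 176
Discriminant = (28)^2 - 4*176 = 80.0
Eigenvalues: lambda_1 = 9.5279, lambda_2 = 18.4721
The function is convex.

1


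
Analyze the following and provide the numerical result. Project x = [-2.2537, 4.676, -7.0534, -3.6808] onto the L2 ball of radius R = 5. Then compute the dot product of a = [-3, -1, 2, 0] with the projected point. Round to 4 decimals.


Step 1: Compute ||x|| (intermediates to 6 decimals).
||x|| = sqrt((-2.2537)^2 + 4.676^2 + (-7.0534)^2 + (-3.6808)^2) = 9.499625
Step 2: Project.
Since ||x|| > R, scale = R/||x|| = 5/9.499625 = 0.526337, proj(x) = scale * x
proj(x) = [-1.186206, 2.461152, -3.712465, -1.937341]
Step 3: Dot product.
a^T * proj(x) = -3*(-1.186206) - 1*2.461152 + 2*(-3.712465) + 0*(-1.937341) = -6.3275


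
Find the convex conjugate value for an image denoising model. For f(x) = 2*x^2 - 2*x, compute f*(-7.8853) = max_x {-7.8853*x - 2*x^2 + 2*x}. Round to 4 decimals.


f*(y) = sup_x {y*x - a*x^2 - b*x} = sup_x {(y-b)*x - a*x^2}
FOC: (y - b) - 2a*x = 0 => x* = (y - b)/(2a)
x* = (-7.8853 + 2)/(2*2) = -1.4713
f*(-7.8853) = (y-b)^2/(4a) = (-7.8853 + 2)^2/(4*2)
= 34.6368/8 = 4.3296


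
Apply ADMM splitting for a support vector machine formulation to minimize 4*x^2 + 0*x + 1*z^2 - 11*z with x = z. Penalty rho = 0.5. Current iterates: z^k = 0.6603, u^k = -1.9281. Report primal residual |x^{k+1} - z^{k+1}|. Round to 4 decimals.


ADMM iteration with rho = 0.5, z^k = 0.6603, u^k = -1.9281
Step 1: x-update.
Minimize 4*x^2 + 0*x + (0.5/2)*(x - 0.6603 - 1.9281)^2
FOC: (2*4 + 0.5)*x = 0 + 0.5*(0.6603 + 1.9281)
x^{k+1} = 0.1523
Step 2: z-update.
Minimize 1*z^2 - 11*z + (0.5/2)*(0.1523 - z - 1.9281)^2
FOC: (2*1 + 0.5)*z = 11 + 0.5*(0.1523 - 1.9281)
z^{k+1} = 4.0448
Step 3: u-update.
u^{k+1} = -1.9281 + 0.1523 - 4.0448 = -5.8207
Step 4: Primal residual = |0.1523 - 4.0448| = 3.8926


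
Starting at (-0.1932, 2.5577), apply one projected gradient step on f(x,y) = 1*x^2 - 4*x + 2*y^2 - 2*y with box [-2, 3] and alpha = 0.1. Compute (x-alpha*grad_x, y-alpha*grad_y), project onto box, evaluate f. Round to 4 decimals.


Step 1: Compute gradient at (-0.1932, 2.5577).
grad_x = 2*1*-0.1932 - 4 = -4.3864
grad_y = 2*2*2.5577 - 2 = 8.2308
Step 2: Gradient step.
x_raw = -0.1932 - 0.1*-4.3864 = 0.2454
y_raw = 2.5577 - 0.1*8.2308 = 1.7346
Step 3: Project onto [-2, 3].
x_proj = clip(0.2454) = 0.2454
y_proj = clip(1.7346) = 1.7346
Step 4: Evaluate f.
f(0.2454, 1.7346) = 1.6271


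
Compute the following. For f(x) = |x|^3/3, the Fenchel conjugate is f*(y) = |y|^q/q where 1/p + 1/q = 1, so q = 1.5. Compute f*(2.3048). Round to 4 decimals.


The conjugate exponent q satisfies 1/p + 1/q = 1.
p = 3, so q = 3/(3 - 1) = 1.5
|y|^q = 2.3048^1.5 = 3.499
f*(2.3048) = 3.499 / 1.5 = 2.3327


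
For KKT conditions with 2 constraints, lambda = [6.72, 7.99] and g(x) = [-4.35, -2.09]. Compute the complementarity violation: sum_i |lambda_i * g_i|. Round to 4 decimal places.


KKT complementary slackness check:
lambda_1 * g_1 = 6.72 * -4.35 = -29.232
lambda_2 * g_2 = 7.99 * -2.09 = -16.6991
Total violation = 29.232 + 16.6991 = 45.9311


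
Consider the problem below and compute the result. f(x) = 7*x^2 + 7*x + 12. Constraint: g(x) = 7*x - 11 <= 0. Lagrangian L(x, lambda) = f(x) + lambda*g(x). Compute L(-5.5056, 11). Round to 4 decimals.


Step 1: Evaluate f(x).
f(-5.5056) = 7*(-5.5056)^2 + 7*(-5.5056) + 12 = 185.6422
Step 2: Evaluate g(x).
g(-5.5056) = 7*-5.5056 - 11 = -49.5392
Step 3: Compute Lagrangian.
L = 185.6422 + 11*-49.5392 = -359.289


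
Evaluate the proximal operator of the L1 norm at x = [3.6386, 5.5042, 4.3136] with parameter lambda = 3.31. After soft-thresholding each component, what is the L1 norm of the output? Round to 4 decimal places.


Soft-thresholding with lambda = 3.31:
prox(3.6386) = sign(3.6386)*max(|3.6386| - 3.31, 0) = 0.3286
prox(5.5042) = sign(5.5042)*max(|5.5042| - 3.31, 0) = 2.1942
prox(4.3136) = sign(4.3136)*max(|4.3136| - 3.31, 0) = 1.0036
prox(x) = [0.3286, 2.1942, 1.0036]
||prox(x)||_1 = 0.3286 + 2.1942 + 1.0036 = 3.5264


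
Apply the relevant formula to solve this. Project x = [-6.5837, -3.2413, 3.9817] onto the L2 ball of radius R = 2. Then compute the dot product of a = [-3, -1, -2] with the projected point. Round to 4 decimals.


Step 1: Compute ||x|| (intermediates to 6 decimals).
||x|| = sqrt((-6.5837)^2 + (-3.2413)^2 + 3.9817^2) = 8.348956
Step 2: Project.
Since ||x|| > R, scale = R/||x|| = 2/8.348956 = 0.239551, proj(x) = scale * x
proj(x) = [-1.577132, -0.776457, 0.95382]
Step 3: Dot product.
a^T * proj(x) = -3*(-1.577132) - 1*(-0.776457) - 2*0.95382 = 3.6002


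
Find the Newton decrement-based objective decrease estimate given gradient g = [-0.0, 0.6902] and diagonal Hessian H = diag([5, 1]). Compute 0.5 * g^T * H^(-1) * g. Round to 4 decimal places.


Step 1: H is diagonal, so H^(-1) * g = [-0.0, 0.6902].
Step 2: g^T H^(-1) g = sum_i g_i^2 / H_ii
  = (-0.0)^2/5 + (0.6902)^2/1
  = 0.0 + 0.4764 = 0.4764
Step 3: Objective decrease = 0.5 * g^T H^(-1) g = 0.2382


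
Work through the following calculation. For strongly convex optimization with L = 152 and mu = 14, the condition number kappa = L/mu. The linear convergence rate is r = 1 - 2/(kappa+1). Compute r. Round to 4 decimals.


Step 1: Compute the condition number.
kappa = L/mu = 152/14 = 10.8571
Step 2: Compute the convergence rate.
r = 1 - 2/(kappa + 1) = 1 - 2*mu/(L + mu) = (L - mu)/(L + mu) = 138/166 = 0.8313


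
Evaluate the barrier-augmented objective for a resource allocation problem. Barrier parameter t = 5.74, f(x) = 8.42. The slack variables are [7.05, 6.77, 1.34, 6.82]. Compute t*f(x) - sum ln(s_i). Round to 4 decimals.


Step 1: Compute log-barrier.
ln values: [1.953, 1.9125, 0.2927, 1.9199]
phi = -(1.953 + 1.9125 + 0.2927 + 1.9199) = -6.0781
Step 2: Compute augmented objective.
t*f(x) = 5.74*8.42 = 48.3308
Total = 48.3308 - 6.0781 = 42.2527


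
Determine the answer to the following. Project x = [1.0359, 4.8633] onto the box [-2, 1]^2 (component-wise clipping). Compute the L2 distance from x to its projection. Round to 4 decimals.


Project each component onto [-2, 1].
clip(1.0359) = 1.0, clip(4.8633) = 1.0
Projection = [1.0, 1.0]
Squared diffs: [0.0013, 14.9251]
Distance = sqrt(14.9264) = 3.8635


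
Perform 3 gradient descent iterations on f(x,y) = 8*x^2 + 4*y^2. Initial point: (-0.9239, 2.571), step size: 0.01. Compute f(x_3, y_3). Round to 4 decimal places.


Gradient descent on f(x,y) = 8*x^2 + 4*y^2.
Starting point: (-0.9239, 2.571), alpha = 0.01
Step 1: grad_x = 2*8*-0.9239 = -14.7824, grad_y = 2*4*2.571 = 20.568
  x_1 = -0.9239 - 0.01*-14.7824 = -0.7761
  y_1 = 2.571 - 0.01*20.568 = 2.3653
Step 2: grad_x = 2*8*-0.7761 = -12.4172, grad_y = 2*4*2.3653 = 18.9226
  x_2 = -0.7761 - 0.01*-12.4172 = -0.6519
  y_2 = 2.3653 - 0.01*18.9226 = 2.1761
Step 3: grad_x = 2*8*-0.6519 = -10.4305, grad_y = 2*4*2.1761 = 17.4088
  x_3 = -0.6519 - 0.01*-10.4305 = -0.5476
  y_3 = 2.1761 - 0.01*17.4088 = 2.002
f(-0.5476, 2.002) = 8*(-0.5476)^2 + 4*2.002^2 = 18.431


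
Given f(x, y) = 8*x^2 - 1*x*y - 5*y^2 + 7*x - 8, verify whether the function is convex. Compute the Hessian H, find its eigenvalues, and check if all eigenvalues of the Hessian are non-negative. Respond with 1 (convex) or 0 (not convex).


The Hessian of f(x,y) = 8*x^2 - 1*x*y - 5*y^2 + 7*x - 8 is:
H = [[16, -1], [-1, -10]]
Trace = 16 - 10 = 6
Determinant = 16*-10 - (-1)^2 = -161
Discriminant = (6)^2 - 4*-161 = 680.0
Eigenvalues: lambda_1 = -10.0384, lambda_2 = 16.0384
The function is not convex.

0


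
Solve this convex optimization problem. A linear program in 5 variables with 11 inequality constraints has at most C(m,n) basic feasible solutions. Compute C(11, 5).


Each vertex corresponds to some choice of n active constraints out of m, so the number of vertices is at most C(m, n) = m! / (n!(m-n)!).
m = 11, n = 5
Numerator: 11 * 10 * 9 * 8 * 7
Denominator: 5! = 120
C(11, 5) = 462


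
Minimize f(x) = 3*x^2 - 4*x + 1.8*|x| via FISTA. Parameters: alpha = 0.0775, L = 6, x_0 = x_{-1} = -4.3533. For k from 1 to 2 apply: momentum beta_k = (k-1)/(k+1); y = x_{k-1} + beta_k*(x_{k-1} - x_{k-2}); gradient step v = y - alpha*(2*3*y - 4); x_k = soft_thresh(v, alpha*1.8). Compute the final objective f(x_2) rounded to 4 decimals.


FISTA on f(x) = 3*x^2 - 4*x + 1.8*|x|
L = 6, alpha = 0.0775
Iteration 1: beta = 0.0, y = -4.3533 + 0.0*(-4.3533 + 4.3533) = -4.3533
  grad(y) = -30.1198, v = y - alpha*grad = -2.019
  prox(v) = soft_thresh(-2.019, 0.1395) = -1.8795
Iteration 2: beta = 0.3333, y = -1.8795 + 0.3333*(-1.8795 + 4.3533) = -1.0549
  grad(y) = -10.3295, v = y - alpha*grad = -0.2544
  prox(v) = soft_thresh(-0.2544, 0.1395) = -0.1149
f(x_2) = 3*(-0.1149)^2 - 4*(-0.1149) + 1.8*|-0.1149| = 0.7059


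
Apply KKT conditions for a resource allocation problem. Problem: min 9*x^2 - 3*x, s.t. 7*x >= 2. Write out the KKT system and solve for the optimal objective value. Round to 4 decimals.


Step 1: Try lambda = 0 (constraint inactive).
x_unc = 3/(2*9) = 0.1667
Check: 7*0.1667 = 1.1669 < 2 -- violated!
Step 2: Constraint must be active: 7*x = 2
x* = 2/7 = 0.2857 (rounded; the exact value 2/7 is used below)
lambda = (2*9*(2/7) - 3)/7 = 0.3061
Step 3: Compute optimal value.
f(x*) = 9*(2/7)^2 - 3*(2/7) = -0.1224


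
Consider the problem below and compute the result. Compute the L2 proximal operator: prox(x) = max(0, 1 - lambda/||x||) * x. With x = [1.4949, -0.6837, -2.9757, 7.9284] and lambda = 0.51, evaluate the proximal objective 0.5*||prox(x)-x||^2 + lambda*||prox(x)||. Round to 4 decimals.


Step 1: Compute ||x||.
||x|| = 8.6265
Step 2: Compute scaling factor.
scale = max(0, 1 - 0.51/8.6265) = 0.9409
Step 3: prox(x) = [1.4065, -0.6433, -2.7998, 7.4597]
||prox(x)|| = 8.1165
Step 4: Proximal objective.
0.5*||prox-x||^2 = 0.1301
lambda*||prox|| = 4.1394
Total = 4.2695


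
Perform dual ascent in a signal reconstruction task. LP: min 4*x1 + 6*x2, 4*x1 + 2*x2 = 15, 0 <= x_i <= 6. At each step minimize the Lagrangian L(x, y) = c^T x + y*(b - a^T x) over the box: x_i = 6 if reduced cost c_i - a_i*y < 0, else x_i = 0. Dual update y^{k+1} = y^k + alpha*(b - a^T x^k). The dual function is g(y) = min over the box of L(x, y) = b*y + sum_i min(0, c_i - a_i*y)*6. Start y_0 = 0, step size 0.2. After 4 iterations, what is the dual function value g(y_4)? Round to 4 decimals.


Dual ascent for LP: min 4*x1 + 6*x2, 4*x1 + 2*x2 = 15, 0 <= x_i <= 6
Step 1: y^k = 0.0, reduced costs: (4.0, 6.0)
  x^k = (0.0, 0.0), subgradient = b - a^T x = 15.0
  y^{k+1} = 0.0 + 0.2*15.0 = 3.0
Step 2: y^k = 3.0, reduced costs: (-8.0, 0.0)
  x^k = (6.0, 0.0), subgradient = b - a^T x = -9.0
  y^{k+1} = 3.0 + 0.2*-9.0 = 1.2
Step 3: y^k = 1.2, reduced costs: (-0.8, 3.6)
  x^k = (6.0, 0.0), subgradient = b - a^T x = -9.0
  y^{k+1} = 1.2 + 0.2*-9.0 = -0.6
Step 4: y^k = -0.6, reduced costs: (6.4, 7.2)
  x^k = (0.0, 0.0), subgradient = b - a^T x = 15.0
  y^{k+1} = -0.6 + 0.2*15.0 = 2.4
Dual objective at y_4 = 2.4: reduced costs (-5.6, 1.2), box minimizer x = (6.0, 0.0)
g(y_4) = b*y + (c1 - a1*y)*x1 + (c2 - a2*y)*x2 = 15*2.4 + (-5.6)*6.0 + 1.2*0.0 = 36.0 - 33.6 + 0.0 = 2.4
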